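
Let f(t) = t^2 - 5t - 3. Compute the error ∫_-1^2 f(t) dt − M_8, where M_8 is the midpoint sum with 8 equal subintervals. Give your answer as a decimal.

0.03515625

Exact integral: ∫_-1^2 f(t) dt = -13.5.
M_8 = -13.53515625.
Error = -13.5 − (-13.53515625) = 0.03515625.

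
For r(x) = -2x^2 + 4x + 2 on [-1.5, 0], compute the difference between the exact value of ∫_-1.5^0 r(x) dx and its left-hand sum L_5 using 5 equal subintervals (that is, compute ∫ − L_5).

1.62

Exact integral: ∫_-1.5^0 r(x) dx = -3.75.
L_5 = -5.37.
Error = -3.75 − (-5.37) = 1.62.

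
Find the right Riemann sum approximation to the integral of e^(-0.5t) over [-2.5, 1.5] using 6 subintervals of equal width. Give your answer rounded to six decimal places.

Δt = (1.5 − (-2.5))/6 = 2/3.
Right endpoints: -11/6, -7/6, -0.5, 1/6, 5/6, 1.5.
f(-11/6) ≈ 2.500940, f(-7/6) ≈ 1.792002, f(-0.5) ≈ 1.284025, f(1/6) ≈ 0.920044, f(5/6) ≈ 0.659241, f(1.5) ≈ 0.472367.
Sum = Δt · [f(-11/6) + f(-7/6) + f(-0.5) + ...].
Sum ≈ 5.085746.

5.085746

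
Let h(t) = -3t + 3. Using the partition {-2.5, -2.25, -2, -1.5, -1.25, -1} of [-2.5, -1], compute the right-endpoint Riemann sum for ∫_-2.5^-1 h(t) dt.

11.625

Subinterval widths: 0.25, 0.25, 0.5, 0.25, 0.25.
Right endpoints: -2.25, -2, -1.5, -1.25, -1.
h(-2.25) = 9.75, h(-2) = 9, h(-1.5) = 7.5, h(-1.25) = 6.75, h(-1) = 6.
Sum = Σ Δt_i · h(t_i).
Sum = 11.625.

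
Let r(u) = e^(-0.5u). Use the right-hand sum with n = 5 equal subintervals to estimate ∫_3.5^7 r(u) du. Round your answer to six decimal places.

Δu = (7 − 3.5)/5 = 0.7.
Right endpoints: 4.2, 4.9, 5.6, 6.3, 7.
r(4.2) ≈ 0.122456, r(4.9) ≈ 0.086294, r(5.6) ≈ 0.060810, r(6.3) ≈ 0.042852, r(7) ≈ 0.030197.
Sum = Δu · [r(4.2) + r(4.9) + r(5.6) + r(6.3) + r(7)].
Sum ≈ 0.239827.

0.239827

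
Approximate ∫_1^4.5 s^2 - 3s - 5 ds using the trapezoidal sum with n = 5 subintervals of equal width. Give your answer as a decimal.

Δs = (4.5 − 1)/5 = 0.7.
f(1) = -7, f(1.7) = -7.21, f(2.4) = -6.44, f(3.1) = -4.69, f(3.8) = -1.96, f(4.5) = 1.75.
T_5 = (Δs/2)·[f(s_0) + 2f(s_1) + ... + 2f(s_{4}) + f(s_5)].
Sum = -16.0475.

-16.0475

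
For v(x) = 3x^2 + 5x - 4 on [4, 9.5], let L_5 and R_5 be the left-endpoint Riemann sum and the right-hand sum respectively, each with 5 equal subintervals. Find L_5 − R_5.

L_5 = 822.69.
R_5 = 1097.965.
L_5 − R_5 = -275.275.

-275.275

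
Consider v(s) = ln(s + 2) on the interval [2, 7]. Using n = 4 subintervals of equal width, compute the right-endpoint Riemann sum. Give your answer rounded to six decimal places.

9.718685

Δs = (7 − 2)/4 = 1.25.
Right endpoints: 3.25, 4.5, 5.75, 7.
v(3.25) ≈ 1.658228, v(4.5) ≈ 1.871802, v(5.75) ≈ 2.047693, v(7) ≈ 2.197225.
Sum = Δs · [v(3.25) + v(4.5) + v(5.75) + v(7)].
Sum ≈ 9.718685.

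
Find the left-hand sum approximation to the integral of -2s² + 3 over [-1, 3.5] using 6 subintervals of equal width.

Δs = (3.5 − (-1))/6 = 0.75.
Left endpoints: -1, -0.25, 0.5, 1.25, 2, 2.75.
f(-1) = 1, f(-0.25) = 2.875, f(0.5) = 2.5, f(1.25) = -0.125, f(2) = -5, f(2.75) = -12.125.
Sum = Δs · [f(-1) + f(-0.25) + f(0.5) + ...].
Sum = -8.15625.

-8.15625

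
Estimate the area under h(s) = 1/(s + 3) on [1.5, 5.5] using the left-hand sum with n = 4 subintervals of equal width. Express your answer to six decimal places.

0.691220

Δs = (5.5 − 1.5)/4 = 1.
Left endpoints: 1.5, 2.5, 3.5, 4.5.
h(1.5) = 2/9, h(2.5) = 2/11, h(3.5) = 2/13, h(4.5) = 2/15.
Sum = Δs · [h(1.5) + h(2.5) + h(3.5) + h(4.5)].
Sum ≈ 0.691220.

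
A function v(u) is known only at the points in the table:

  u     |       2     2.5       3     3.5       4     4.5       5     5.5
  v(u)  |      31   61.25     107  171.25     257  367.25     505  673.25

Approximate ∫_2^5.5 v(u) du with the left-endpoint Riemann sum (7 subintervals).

Δu = 0.5.
Sum = 0.5·[31 + 61.25 + 107 + 171.25 + 257 + 367.25 + 505] = 749.875.

749.875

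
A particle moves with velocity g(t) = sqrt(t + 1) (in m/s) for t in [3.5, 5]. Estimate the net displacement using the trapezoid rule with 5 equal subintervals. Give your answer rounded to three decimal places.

Δt = (5 − 3.5)/5 = 0.3.
g(3.5) ≈ 2.121, g(3.8) ≈ 2.191, g(4.1) ≈ 2.258, g(4.4) ≈ 2.324, g(4.7) ≈ 2.387, g(5) ≈ 2.449.
T_5 = (Δt/2)·[g(t_0) + 2g(t_1) + ... + 2g(t_{4}) + g(t_5)].
Sum ≈ 3.434.

3.434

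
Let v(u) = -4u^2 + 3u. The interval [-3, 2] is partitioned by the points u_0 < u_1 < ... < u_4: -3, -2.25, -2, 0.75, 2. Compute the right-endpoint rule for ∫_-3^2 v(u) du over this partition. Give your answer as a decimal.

Subinterval widths: 0.75, 0.25, 2.75, 1.25.
Right endpoints: -2.25, -2, 0.75, 2.
v(-2.25) = -27, v(-2) = -22, v(0.75) = 0, v(2) = -10.
Sum = Σ Δu_i · v(u_i).
Sum = -38.25.

-38.25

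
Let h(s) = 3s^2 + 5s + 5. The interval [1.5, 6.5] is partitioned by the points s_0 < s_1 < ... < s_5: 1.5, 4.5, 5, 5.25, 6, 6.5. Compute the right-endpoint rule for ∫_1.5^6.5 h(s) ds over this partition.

535.109375

Subinterval widths: 3, 0.5, 0.25, 0.75, 0.5.
Right endpoints: 4.5, 5, 5.25, 6, 6.5.
h(4.5) = 88.25, h(5) = 105, h(5.25) = 113.9375, h(6) = 143, h(6.5) = 164.25.
Sum = Σ Δs_i · h(s_i).
Sum = 535.109375.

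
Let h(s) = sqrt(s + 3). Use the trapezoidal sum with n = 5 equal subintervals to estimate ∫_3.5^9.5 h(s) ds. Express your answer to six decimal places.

18.408352

Δs = (9.5 − 3.5)/5 = 1.2.
h(3.5) ≈ 2.549510, h(4.7) ≈ 2.774887, h(5.9) ≈ 2.983287, h(7.1) ≈ 3.178050, h(8.3) ≈ 3.361547, h(9.5) ≈ 3.535534.
T_5 = (Δs/2)·[h(s_0) + 2h(s_1) + ... + 2h(s_{4}) + h(s_5)].
Sum ≈ 18.408352.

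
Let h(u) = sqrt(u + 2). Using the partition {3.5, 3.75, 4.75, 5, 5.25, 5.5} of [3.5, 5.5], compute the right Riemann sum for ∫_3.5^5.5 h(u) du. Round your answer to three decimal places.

5.217

Subinterval widths: 0.25, 1, 0.25, 0.25, 0.25.
Right endpoints: 3.75, 4.75, 5, 5.25, 5.5.
h(3.75) ≈ 2.398, h(4.75) ≈ 2.598, h(5) ≈ 2.646, h(5.25) ≈ 2.693, h(5.5) ≈ 2.739.
Sum = Σ Δu_i · h(u_i).
Sum ≈ 5.217.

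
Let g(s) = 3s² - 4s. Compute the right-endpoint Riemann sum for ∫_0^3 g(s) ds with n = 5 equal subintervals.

14.04

Δs = (3 − 0)/5 = 0.6.
Right endpoints: 0.6, 1.2, 1.8, 2.4, 3.
g(0.6) = -1.32, g(1.2) = -0.48, g(1.8) = 2.52, g(2.4) = 7.68, g(3) = 15.
Sum = Δs · [g(0.6) + g(1.2) + g(1.8) + g(2.4) + g(3)].
Sum = 14.04.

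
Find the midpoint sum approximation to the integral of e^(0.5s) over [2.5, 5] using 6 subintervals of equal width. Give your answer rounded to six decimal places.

17.352903

Δs = (5 − 2.5)/6 = 5/12.
Midpoints: 65/24, 3.125, 85/24, 95/24, 4.375, 115/24.
f(65/24) ≈ 3.873532, f(3.125) ≈ 4.770733, f(85/24) ≈ 5.875748, f(95/24) ≈ 7.236710, f(4.375) ≈ 8.912903, f(115/24) ≈ 10.977342.
Sum = Δs · [f(65/24) + f(3.125) + f(85/24) + ...].
Sum ≈ 17.352903.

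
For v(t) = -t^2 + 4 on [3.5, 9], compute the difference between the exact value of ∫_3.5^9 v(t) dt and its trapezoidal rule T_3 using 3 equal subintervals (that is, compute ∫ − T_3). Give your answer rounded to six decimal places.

Exact integral: ∫_3.5^9 v(t) dt ≈ -206.70833333.
T_3 ≈ -209.78935185.
Error ≈ -206.70833333 − (-209.78935185) ≈ 3.081019.

3.081019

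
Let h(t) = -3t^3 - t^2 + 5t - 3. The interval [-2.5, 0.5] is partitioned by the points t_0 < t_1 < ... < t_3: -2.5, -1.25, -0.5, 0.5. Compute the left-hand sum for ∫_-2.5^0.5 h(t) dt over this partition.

22.31640625

Subinterval widths: 1.25, 0.75, 1.
Left endpoints: -2.5, -1.25, -0.5.
h(-2.5) = 25.125, h(-1.25) = -4.953125, h(-0.5) = -5.375.
Sum = Σ Δt_i · h(t_i).
Sum = 22.31640625.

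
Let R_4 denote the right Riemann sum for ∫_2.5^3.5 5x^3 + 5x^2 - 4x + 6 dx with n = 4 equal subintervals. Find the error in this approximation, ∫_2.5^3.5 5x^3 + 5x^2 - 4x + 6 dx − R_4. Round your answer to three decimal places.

Exact integral: ∫_2.5^3.5 f(x) dx ≈ 178.16667.
R_4 = 198.96875.
Error ≈ 178.16667 − 198.96875 ≈ -20.802.

-20.802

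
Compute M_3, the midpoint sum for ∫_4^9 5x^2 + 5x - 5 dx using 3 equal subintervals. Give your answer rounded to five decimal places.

Δx = (9 − 4)/3 = 5/3.
Midpoints: 29/6, 6.5, 49/6.
f(29/6) = 4895/36, f(6.5) = 238.75, f(49/6) = 13295/36.
Sum = Δx · [f(29/6) + f(6.5) + f(49/6)].
Sum ≈ 1240.04630.

1240.04630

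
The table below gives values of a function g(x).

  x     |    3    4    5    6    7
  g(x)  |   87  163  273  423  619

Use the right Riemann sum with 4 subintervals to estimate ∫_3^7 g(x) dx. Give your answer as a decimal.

Δx = 1.
Sum = 1·[163 + 273 + 423 + 619] = 1478.

1478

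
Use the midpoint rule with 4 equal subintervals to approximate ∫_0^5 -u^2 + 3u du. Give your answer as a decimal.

-3.515625

Δu = (5 − 0)/4 = 1.25.
Midpoints: 0.625, 1.875, 3.125, 4.375.
f(0.625) = 1.484375, f(1.875) = 2.109375, f(3.125) = -0.390625, f(4.375) = -6.015625.
Sum = Δu · [f(0.625) + f(1.875) + f(3.125) + f(4.375)].
Sum = -3.515625.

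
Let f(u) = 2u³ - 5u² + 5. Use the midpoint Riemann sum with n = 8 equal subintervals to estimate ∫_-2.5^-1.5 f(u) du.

-32.39453125

Δu = (-1.5 − (-2.5))/8 = 0.125.
Midpoints: -2.4375, -2.3125, -2.1875, -2.0625, -1.9375, -1.8125, -1.6875, -1.5625.
f(-2.4375) = -109919/2048, f(-2.3125) = -95173/2048, f(-2.1875) = -81635/2048, f(-2.0625) = -69257/2048, f(-1.9375) = -57991/2048, f(-1.8125) = -47789/2048, f(-1.6875) = -38603/2048, f(-1.5625) = -30385/2048.
Sum = Δu · [f(-2.4375) + f(-2.3125) + f(-2.1875) + ...].
Sum = -32.39453125.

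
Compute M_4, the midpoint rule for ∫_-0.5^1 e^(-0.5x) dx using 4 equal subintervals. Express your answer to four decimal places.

Δx = (1 − (-0.5))/4 = 0.375.
Midpoints: -0.3125, 0.0625, 0.4375, 0.8125.
f(-0.3125) ≈ 1.1691, f(0.0625) ≈ 0.9692, f(0.4375) ≈ 0.8035, f(0.8125) ≈ 0.6661.
Sum = Δx · [f(-0.3125) + f(0.0625) + f(0.4375) + f(0.8125)].
Sum ≈ 1.3530.

1.3530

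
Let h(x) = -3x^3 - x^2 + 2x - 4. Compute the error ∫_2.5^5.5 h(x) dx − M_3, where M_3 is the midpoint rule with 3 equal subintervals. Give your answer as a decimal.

Exact integral: ∫_2.5^5.5 h(x) dx = -695.25.
M_3 = -686.
Error = -695.25 − (-686) = -9.25.

-9.25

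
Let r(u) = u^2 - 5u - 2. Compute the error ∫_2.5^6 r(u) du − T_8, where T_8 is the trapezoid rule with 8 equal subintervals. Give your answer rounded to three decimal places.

Exact integral: ∫_2.5^6 r(u) du ≈ -14.58333.
T_8 ≈ -14.47168.
Error ≈ -14.58333 − (-14.47168) ≈ -0.112.

-0.112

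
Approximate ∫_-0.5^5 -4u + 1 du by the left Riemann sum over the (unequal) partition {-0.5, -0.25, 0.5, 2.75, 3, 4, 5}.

-28.5

Subinterval widths: 0.25, 0.75, 2.25, 0.25, 1, 1.
Left endpoints: -0.5, -0.25, 0.5, 2.75, 3, 4.
f(-0.5) = 3, f(-0.25) = 2, f(0.5) = -1, f(2.75) = -10, f(3) = -11, f(4) = -15.
Sum = Σ Δu_i · f(u_i).
Sum = -28.5.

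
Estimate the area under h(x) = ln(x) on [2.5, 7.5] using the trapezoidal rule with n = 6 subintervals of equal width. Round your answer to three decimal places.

Δx = (7.5 − 2.5)/6 = 5/6.
h(2.5) ≈ 0.916, h(10/3) ≈ 1.204, h(25/6) ≈ 1.427, h(5) ≈ 1.609, h(35/6) ≈ 1.764, h(20/3) ≈ 1.897, h(7.5) ≈ 2.015.
T_6 = (Δx/2)·[h(x_0) + 2h(x_1) + ... + 2h(x_{5}) + h(x_6)].
Sum ≈ 7.806.

7.806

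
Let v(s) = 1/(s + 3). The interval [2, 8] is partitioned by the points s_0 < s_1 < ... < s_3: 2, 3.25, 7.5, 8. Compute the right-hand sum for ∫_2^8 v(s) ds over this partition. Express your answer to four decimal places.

Subinterval widths: 1.25, 4.25, 0.5.
Right endpoints: 3.25, 7.5, 8.
v(3.25) = 0.16, v(7.5) = 2/21, v(8) = 1/11.
Sum = Σ Δs_i · v(s_i).
Sum ≈ 0.6502.

0.6502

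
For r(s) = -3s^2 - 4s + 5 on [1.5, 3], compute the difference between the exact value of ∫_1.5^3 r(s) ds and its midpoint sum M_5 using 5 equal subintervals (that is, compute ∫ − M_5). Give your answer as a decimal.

Exact integral: ∫_1.5^3 r(s) ds = -29.625.
M_5 = -29.59125.
Error = -29.625 − (-29.59125) = -0.03375.

-0.03375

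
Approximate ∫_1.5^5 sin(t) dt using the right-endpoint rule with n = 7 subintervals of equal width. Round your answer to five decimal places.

Δt = (5 − 1.5)/7 = 0.5.
Right endpoints: 2, 2.5, 3, 3.5, 4, 4.5, 5.
f(2) ≈ 0.90930, f(2.5) ≈ 0.59847, f(3) ≈ 0.14112, f(3.5) ≈ -0.35078, f(4) ≈ -0.75680, f(4.5) ≈ -0.97753, f(5) ≈ -0.95892.
Sum = Δt · [f(2) + f(2.5) + f(3) + ...].
Sum ≈ -0.69758.

-0.69758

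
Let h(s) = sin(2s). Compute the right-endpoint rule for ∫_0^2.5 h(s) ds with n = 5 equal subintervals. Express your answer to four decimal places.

0.0881

Δs = (2.5 − 0)/5 = 0.5.
Right endpoints: 0.5, 1, 1.5, 2, 2.5.
h(0.5) ≈ 0.8415, h(1) ≈ 0.9093, h(1.5) ≈ 0.1411, h(2) ≈ -0.7568, h(2.5) ≈ -0.9589.
Sum = Δs · [h(0.5) + h(1) + h(1.5) + h(2) + h(2.5)].
Sum ≈ 0.0881.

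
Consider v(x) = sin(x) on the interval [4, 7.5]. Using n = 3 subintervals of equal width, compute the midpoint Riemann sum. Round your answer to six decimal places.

Δx = (7.5 − 4)/3 = 7/6.
Midpoints: 55/12, 5.75, 83/12.
v(55/12) ≈ -0.991684, v(5.75) ≈ -0.508279, v(83/12) ≈ 0.591954.
Sum = Δx · [v(55/12) + v(5.75) + v(83/12)].
Sum ≈ -1.059344.

-1.059344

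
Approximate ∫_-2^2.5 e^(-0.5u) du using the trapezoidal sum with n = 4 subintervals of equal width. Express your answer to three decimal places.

4.991

Δu = (2.5 − (-2))/4 = 1.125.
f(-2) ≈ 2.718, f(-0.875) ≈ 1.549, f(0.25) ≈ 0.882, f(1.375) ≈ 0.503, f(2.5) ≈ 0.287.
T_4 = (Δu/2)·[f(u_0) + 2f(u_1) + 2f(u_2) + 2f(u_3) + f(u_4)].
Sum ≈ 4.991.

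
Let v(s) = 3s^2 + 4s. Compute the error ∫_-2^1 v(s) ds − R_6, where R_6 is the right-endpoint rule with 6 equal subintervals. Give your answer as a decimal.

-1.125

Exact integral: ∫_-2^1 v(s) ds = 3.
R_6 = 4.125.
Error = 3 − 4.125 = -1.125.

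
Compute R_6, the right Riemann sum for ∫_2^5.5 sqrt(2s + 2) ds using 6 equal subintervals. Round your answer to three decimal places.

Δs = (5.5 − 2)/6 = 7/12.
Right endpoints: 31/12, 19/6, 3.75, 13/3, 59/12, 5.5.
f(31/12) ≈ 2.677, f(19/6) ≈ 2.887, f(3.75) ≈ 3.082, f(13/3) ≈ 3.266, f(59/12) ≈ 3.440, f(5.5) ≈ 3.606.
Sum = Δs · [f(31/12) + f(19/6) + f(3.75) + ...].
Sum ≈ 11.059.

11.059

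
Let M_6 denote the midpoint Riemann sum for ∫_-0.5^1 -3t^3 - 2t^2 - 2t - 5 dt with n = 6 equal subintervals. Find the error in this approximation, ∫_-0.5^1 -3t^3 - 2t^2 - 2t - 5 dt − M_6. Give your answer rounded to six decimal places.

-0.033203

Exact integral: ∫_-0.5^1 f(t) dt = -9.703125.
M_6 ≈ -9.66992188.
Error ≈ -9.703125 − (-9.66992188) ≈ -0.033203.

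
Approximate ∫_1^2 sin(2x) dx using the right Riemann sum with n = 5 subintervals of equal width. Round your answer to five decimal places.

Δx = (2 − 1)/5 = 0.2.
Right endpoints: 1.2, 1.4, 1.6, 1.8, 2.
f(1.2) ≈ 0.67546, f(1.4) ≈ 0.33499, f(1.6) ≈ -0.05837, f(1.8) ≈ -0.44252, f(2) ≈ -0.75680.
Sum = Δx · [f(1.2) + f(1.4) + f(1.6) + f(1.8) + f(2)].
Sum ≈ -0.04945.

-0.04945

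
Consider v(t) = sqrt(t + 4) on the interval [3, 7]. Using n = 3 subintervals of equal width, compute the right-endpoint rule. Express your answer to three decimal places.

Δt = (7 − 3)/3 = 4/3.
Right endpoints: 13/3, 17/3, 7.
v(13/3) ≈ 2.887, v(17/3) ≈ 3.109, v(7) ≈ 3.317.
Sum = Δt · [v(13/3) + v(17/3) + v(7)].
Sum ≈ 12.417.

12.417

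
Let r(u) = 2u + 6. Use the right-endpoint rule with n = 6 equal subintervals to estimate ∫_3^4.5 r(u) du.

20.625

Δu = (4.5 − 3)/6 = 0.25.
Right endpoints: 3.25, 3.5, 3.75, 4, 4.25, 4.5.
r(3.25) = 12.5, r(3.5) = 13, r(3.75) = 13.5, r(4) = 14, r(4.25) = 14.5, r(4.5) = 15.
Sum = Δu · [r(3.25) + r(3.5) + r(3.75) + ...].
Sum = 20.625.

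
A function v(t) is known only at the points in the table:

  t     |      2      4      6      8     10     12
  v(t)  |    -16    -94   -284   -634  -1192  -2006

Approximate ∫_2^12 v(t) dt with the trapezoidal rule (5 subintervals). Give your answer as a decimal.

Δt = 2.
T_5 = (2/2)·[(-16) + 2·(-94) + 2·(-284) + 2·(-634) + 2·(-1192) + (-2006)] = -6430.

-6430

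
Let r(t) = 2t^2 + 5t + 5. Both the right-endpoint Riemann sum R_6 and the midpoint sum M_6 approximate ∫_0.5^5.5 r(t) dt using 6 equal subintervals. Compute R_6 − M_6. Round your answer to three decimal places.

37.153

R_6 ≈ 247.40741.
M_6 ≈ 210.25463.
R_6 − M_6 ≈ 37.153.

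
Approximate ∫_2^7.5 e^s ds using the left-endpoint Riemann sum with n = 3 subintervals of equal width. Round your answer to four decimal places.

Δs = (7.5 − 2)/3 = 11/6.
Left endpoints: 2, 23/6, 17/3.
f(2) ≈ 7.3891, f(23/6) ≈ 46.2163, f(17/3) ≈ 289.0694.
Sum = Δs · [f(2) + f(23/6) + f(17/3)].
Sum ≈ 628.2370.

628.2370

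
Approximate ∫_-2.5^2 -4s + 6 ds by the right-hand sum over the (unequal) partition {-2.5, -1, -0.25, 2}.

Subinterval widths: 1.5, 0.75, 2.25.
Right endpoints: -1, -0.25, 2.
f(-1) = 10, f(-0.25) = 7, f(2) = -2.
Sum = Σ Δs_i · f(s_i).
Sum = 15.75.

15.75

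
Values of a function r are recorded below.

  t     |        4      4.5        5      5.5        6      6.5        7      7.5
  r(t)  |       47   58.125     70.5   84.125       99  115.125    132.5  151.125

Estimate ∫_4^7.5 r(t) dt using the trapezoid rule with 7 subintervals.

329.21875

Δt = 0.5.
T_7 = (0.5/2)·[47 + 2·58.125 + 2·70.5 + 2·84.125 + 2·99 + 2·115.125 + 2·132.5 + 151.125] = 329.21875.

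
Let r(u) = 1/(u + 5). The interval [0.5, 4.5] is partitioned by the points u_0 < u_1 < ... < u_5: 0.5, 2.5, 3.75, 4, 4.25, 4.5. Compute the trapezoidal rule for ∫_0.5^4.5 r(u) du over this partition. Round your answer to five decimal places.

Subinterval widths: 2, 1.25, 0.25, 0.25, 0.25.
r(0.5) = 2/11, r(2.5) = 2/15, r(3.75) = 4/35, r(4) = 1/9, r(4.25) = 4/37, r(4.5) = 2/19.
On each subinterval the trapezoid contributes (Δu_i/2)·[r(u_{i-1}) + r(u_i)].
Sum ≈ 0.55216.

0.55216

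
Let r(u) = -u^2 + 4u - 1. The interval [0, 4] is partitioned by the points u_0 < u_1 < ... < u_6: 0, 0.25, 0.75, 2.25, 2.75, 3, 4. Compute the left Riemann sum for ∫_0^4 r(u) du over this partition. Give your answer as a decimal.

5.953125

Subinterval widths: 0.25, 0.5, 1.5, 0.5, 0.25, 1.
Left endpoints: 0, 0.25, 0.75, 2.25, 2.75, 3.
r(0) = -1, r(0.25) = -0.0625, r(0.75) = 1.4375, r(2.25) = 2.9375, r(2.75) = 2.4375, r(3) = 2.
Sum = Σ Δu_i · r(u_i).
Sum = 5.953125.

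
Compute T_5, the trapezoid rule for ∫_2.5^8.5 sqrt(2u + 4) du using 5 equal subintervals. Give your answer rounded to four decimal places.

Δu = (8.5 − 2.5)/5 = 1.2.
f(2.5) ≈ 3.0000, f(3.7) ≈ 3.3764, f(4.9) ≈ 3.7148, f(6.1) ≈ 4.0249, f(7.3) ≈ 4.3128, f(8.5) ≈ 4.5826.
T_5 = (Δu/2)·[f(u_0) + 2f(u_1) + ... + 2f(u_{4}) + f(u_5)].
Sum ≈ 23.0642.

23.0642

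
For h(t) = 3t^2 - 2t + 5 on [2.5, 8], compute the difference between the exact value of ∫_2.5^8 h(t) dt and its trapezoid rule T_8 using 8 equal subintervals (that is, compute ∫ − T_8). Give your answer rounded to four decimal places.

Exact integral: ∫_2.5^8 h(t) dt = 466.125.
T_8 ≈ 467.424805.
Error ≈ 466.125 − 467.424805 ≈ -1.2998.

-1.2998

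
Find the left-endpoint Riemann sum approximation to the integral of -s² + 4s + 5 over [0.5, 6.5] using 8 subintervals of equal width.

28.6875

Δs = (6.5 − 0.5)/8 = 0.75.
Left endpoints: 0.5, 1.25, 2, 2.75, 3.5, 4.25, 5, 5.75.
f(0.5) = 6.75, f(1.25) = 8.4375, f(2) = 9, f(2.75) = 8.4375, f(3.5) = 6.75, f(4.25) = 3.9375, f(5) = 0, f(5.75) = -5.0625.
Sum = Δs · [f(0.5) + f(1.25) + f(2) + ...].
Sum = 28.6875.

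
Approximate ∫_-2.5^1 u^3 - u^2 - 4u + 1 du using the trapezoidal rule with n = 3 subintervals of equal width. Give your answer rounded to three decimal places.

-3.638

Δu = (1 − (-2.5))/3 = 7/6.
f(-2.5) = -10.875, f(-4/3) = 59/27, f(-1/6) = 353/216, f(1) = -3.
T_3 = (Δu/2)·[f(u_0) + 2f(u_1) + 2f(u_2) + f(u_3)].
Sum ≈ -3.638.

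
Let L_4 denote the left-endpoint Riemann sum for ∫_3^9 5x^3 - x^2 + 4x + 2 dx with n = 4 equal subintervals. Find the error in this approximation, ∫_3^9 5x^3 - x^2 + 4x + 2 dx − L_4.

2396.25

Exact integral: ∫_3^9 f(x) dx = 8022.
L_4 = 5625.75.
Error = 8022 − 5625.75 = 2396.25.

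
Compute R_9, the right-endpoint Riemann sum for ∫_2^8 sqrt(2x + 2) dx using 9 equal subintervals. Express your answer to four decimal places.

21.1482

Δx = (8 − 2)/9 = 2/3.
Right endpoints: 8/3, 10/3, 4, 14/3, 16/3, 6, 20/3, 22/3, 8.
f(8/3) ≈ 2.7080, f(10/3) ≈ 2.9439, f(4) ≈ 3.1623, f(14/3) ≈ 3.3665, f(16/3) ≈ 3.5590, f(6) ≈ 3.7417, f(20/3) ≈ 3.9158, f(22/3) ≈ 4.0825, f(8) ≈ 4.2426.
Sum = Δx · [f(8/3) + f(10/3) + f(4) + ...].
Sum ≈ 21.1482.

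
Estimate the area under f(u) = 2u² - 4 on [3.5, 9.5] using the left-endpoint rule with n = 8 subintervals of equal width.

461.625

Δu = (9.5 − 3.5)/8 = 0.75.
Left endpoints: 3.5, 4.25, 5, 5.75, 6.5, 7.25, 8, 8.75.
f(3.5) = 20.5, f(4.25) = 32.125, f(5) = 46, f(5.75) = 62.125, f(6.5) = 80.5, f(7.25) = 101.125, f(8) = 124, f(8.75) = 149.125.
Sum = Δu · [f(3.5) + f(4.25) + f(5) + ...].
Sum = 461.625.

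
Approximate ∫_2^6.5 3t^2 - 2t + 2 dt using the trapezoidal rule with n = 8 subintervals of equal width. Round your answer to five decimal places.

238.08691

Δt = (6.5 − 2)/8 = 0.5625.
f(2) = 10, f(2.5625) = 16.57421875, f(3.125) = 25.046875, f(3.6875) = 35.41796875, f(4.25) = 47.6875, f(4.8125) = 61.85546875, f(5.375) = 77.921875, f(5.9375) = 95.88671875, f(6.5) = 115.75.
T_8 = (Δt/2)·[f(t_0) + 2f(t_1) + ... + 2f(t_{7}) + f(t_8)].
Sum ≈ 238.08691.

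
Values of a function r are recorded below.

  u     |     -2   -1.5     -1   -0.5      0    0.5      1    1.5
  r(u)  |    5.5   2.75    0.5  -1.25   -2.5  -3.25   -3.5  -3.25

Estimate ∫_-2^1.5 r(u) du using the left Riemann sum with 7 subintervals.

Δu = 0.5.
Sum = 0.5·[5.5 + 2.75 + 0.5 + (-1.25) + (-2.5) + (-3.25) + (-3.5)] = -0.875.

-0.875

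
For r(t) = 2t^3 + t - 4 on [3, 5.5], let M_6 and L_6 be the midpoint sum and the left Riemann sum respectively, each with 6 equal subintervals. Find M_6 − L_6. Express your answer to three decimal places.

M_6 ≈ 416.73394.
L_6 ≈ 360.90712.
M_6 − L_6 ≈ 55.827.

55.827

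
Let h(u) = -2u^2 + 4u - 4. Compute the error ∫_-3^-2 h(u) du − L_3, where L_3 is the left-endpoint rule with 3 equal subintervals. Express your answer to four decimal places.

Exact integral: ∫_-3^-2 h(u) du ≈ -26.666667.
L_3 ≈ -29.037037.
Error ≈ -26.666667 − (-29.037037) ≈ 2.3704.

2.3704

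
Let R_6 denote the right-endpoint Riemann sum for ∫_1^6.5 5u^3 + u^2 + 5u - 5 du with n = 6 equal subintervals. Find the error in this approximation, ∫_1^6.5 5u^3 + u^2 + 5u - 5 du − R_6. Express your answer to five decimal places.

Exact integral: ∫_1^6.5 f(u) du ≈ 2396.9114583.
R_6 ≈ 3099.5762442.
Error ≈ 2396.9114583 − 3099.5762442 ≈ -702.66479.

-702.66479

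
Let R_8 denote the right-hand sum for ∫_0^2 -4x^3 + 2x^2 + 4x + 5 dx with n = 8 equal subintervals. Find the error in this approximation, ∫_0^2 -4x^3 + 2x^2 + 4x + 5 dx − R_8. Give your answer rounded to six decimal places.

Exact integral: ∫_0^2 f(x) dx ≈ 7.33333333.
R_8 = 5.125.
Error ≈ 7.33333333 − 5.125 ≈ 2.208333.

2.208333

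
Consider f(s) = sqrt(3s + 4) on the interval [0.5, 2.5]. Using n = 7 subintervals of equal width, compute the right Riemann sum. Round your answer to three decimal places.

5.948

Δs = (2.5 − 0.5)/7 = 2/7.
Right endpoints: 11/14, 15/14, 19/14, 23/14, 27/14, 31/14, 2.5.
f(11/14) ≈ 2.521, f(15/14) ≈ 2.686, f(19/14) ≈ 2.841, f(23/14) ≈ 2.988, f(27/14) ≈ 3.128, f(31/14) ≈ 3.262, f(2.5) ≈ 3.391.
Sum = Δs · [f(11/14) + f(15/14) + f(19/14) + ...].
Sum ≈ 5.948.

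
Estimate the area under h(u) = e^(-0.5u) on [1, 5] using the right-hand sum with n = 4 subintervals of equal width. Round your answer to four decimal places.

Δu = (5 − 1)/4 = 1.
Right endpoints: 2, 3, 4, 5.
h(2) ≈ 0.3679, h(3) ≈ 0.2231, h(4) ≈ 0.1353, h(5) ≈ 0.0821.
Sum = Δu · [h(2) + h(3) + h(4) + h(5)].
Sum ≈ 0.8084.

0.8084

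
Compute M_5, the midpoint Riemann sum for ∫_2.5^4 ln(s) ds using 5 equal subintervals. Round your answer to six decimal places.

1.755012

Δs = (4 − 2.5)/5 = 0.3.
Midpoints: 2.65, 2.95, 3.25, 3.55, 3.85.
f(2.65) ≈ 0.974560, f(2.95) ≈ 1.081805, f(3.25) ≈ 1.178655, f(3.55) ≈ 1.266948, f(3.85) ≈ 1.348073.
Sum = Δs · [f(2.65) + f(2.95) + f(3.25) + f(3.55) + f(3.85)].
Sum ≈ 1.755012.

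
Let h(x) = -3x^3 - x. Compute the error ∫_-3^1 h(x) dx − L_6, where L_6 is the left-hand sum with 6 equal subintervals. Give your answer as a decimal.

-32

Exact integral: ∫_-3^1 h(x) dx = 64.
L_6 = 96.
Error = 64 − 96 = -32.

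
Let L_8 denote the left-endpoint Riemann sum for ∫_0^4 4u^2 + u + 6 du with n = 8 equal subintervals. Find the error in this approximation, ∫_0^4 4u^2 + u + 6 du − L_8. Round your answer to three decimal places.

16.333

Exact integral: ∫_0^4 f(u) du ≈ 117.33333.
L_8 = 101.
Error ≈ 117.33333 − 101 ≈ 16.333.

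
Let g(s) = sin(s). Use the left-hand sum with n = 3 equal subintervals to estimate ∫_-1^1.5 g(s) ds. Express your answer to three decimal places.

Δs = (1.5 − (-1))/3 = 5/6.
Left endpoints: -1, -1/6, 2/3.
g(-1) ≈ -0.841, g(-1/6) ≈ -0.166, g(2/3) ≈ 0.618.
Sum = Δs · [g(-1) + g(-1/6) + g(2/3)].
Sum ≈ -0.324.

-0.324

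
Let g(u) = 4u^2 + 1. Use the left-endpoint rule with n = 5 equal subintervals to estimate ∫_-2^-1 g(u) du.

Δu = (-1 − (-2))/5 = 0.2.
Left endpoints: -2, -1.8, -1.6, -1.4, -1.2.
g(-2) = 17, g(-1.8) = 13.96, g(-1.6) = 11.24, g(-1.4) = 8.84, g(-1.2) = 6.76.
Sum = Δu · [g(-2) + g(-1.8) + g(-1.6) + g(-1.4) + g(-1.2)].
Sum = 11.56.

11.56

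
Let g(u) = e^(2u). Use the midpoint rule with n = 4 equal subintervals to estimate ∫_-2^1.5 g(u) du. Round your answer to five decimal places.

Δu = (1.5 − (-2))/4 = 0.875.
Midpoints: -1.5625, -0.6875, 0.1875, 1.0625.
g(-1.5625) ≈ 0.04394, g(-0.6875) ≈ 0.25284, g(0.1875) ≈ 1.45499, g(1.0625) ≈ 8.37290.
Sum = Δu · [g(-1.5625) + g(-0.6875) + g(0.1875) + g(1.0625)].
Sum ≈ 8.85908.

8.85908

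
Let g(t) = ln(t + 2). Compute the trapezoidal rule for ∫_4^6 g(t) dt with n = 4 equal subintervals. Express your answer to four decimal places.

Δt = (6 − 4)/4 = 0.5.
g(4) ≈ 1.7918, g(4.5) ≈ 1.8718, g(5) ≈ 1.9459, g(5.5) ≈ 2.0149, g(6) ≈ 2.0794.
T_4 = (Δt/2)·[g(t_0) + 2g(t_1) + 2g(t_2) + 2g(t_3) + g(t_4)].
Sum ≈ 3.8841.

3.8841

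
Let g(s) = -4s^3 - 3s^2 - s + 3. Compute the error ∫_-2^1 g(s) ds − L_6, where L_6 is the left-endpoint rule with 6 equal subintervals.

-7.875

Exact integral: ∫_-2^1 g(s) ds = 16.5.
L_6 = 24.375.
Error = 16.5 − 24.375 = -7.875.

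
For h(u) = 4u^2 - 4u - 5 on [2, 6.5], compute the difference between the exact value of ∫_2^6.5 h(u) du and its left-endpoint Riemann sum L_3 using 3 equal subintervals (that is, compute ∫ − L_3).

Exact integral: ∫_2^6.5 h(u) du = 256.5.
L_3 = 162.
Error = 256.5 − 162 = 94.5.

94.5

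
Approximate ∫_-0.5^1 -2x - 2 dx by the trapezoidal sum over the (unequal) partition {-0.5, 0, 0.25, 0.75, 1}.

Subinterval widths: 0.5, 0.25, 0.5, 0.25.
f(-0.5) = -1, f(0) = -2, f(0.25) = -2.5, f(0.75) = -3.5, f(1) = -4.
On each subinterval the trapezoid contributes (Δx_i/2)·[f(x_{i-1}) + f(x_i)].
Sum = -3.75.

-3.75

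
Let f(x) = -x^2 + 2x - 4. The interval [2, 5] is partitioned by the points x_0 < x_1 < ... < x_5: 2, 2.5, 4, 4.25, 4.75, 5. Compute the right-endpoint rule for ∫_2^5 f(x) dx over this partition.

-37.296875

Subinterval widths: 0.5, 1.5, 0.25, 0.5, 0.25.
Right endpoints: 2.5, 4, 4.25, 4.75, 5.
f(2.5) = -5.25, f(4) = -12, f(4.25) = -13.5625, f(4.75) = -17.0625, f(5) = -19.
Sum = Σ Δx_i · f(x_i).
Sum = -37.296875.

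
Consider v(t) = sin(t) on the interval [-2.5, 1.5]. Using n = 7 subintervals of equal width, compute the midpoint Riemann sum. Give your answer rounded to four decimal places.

-0.8839

Δt = (1.5 − (-2.5))/7 = 4/7.
Midpoints: -31/14, -23/14, -15/14, -0.5, 1/14, 9/14, 17/14.
v(-31/14) ≈ -0.8000, v(-23/14) ≈ -0.9974, v(-15/14) ≈ -0.8779, v(-0.5) ≈ -0.4794, v(1/14) ≈ 0.0714, v(9/14) ≈ 0.5995, v(17/14) ≈ 0.9371.
Sum = Δt · [v(-31/14) + v(-23/14) + v(-15/14) + ...].
Sum ≈ -0.8839.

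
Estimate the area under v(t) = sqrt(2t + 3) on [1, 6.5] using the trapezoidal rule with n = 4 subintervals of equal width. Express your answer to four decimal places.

Δt = (6.5 − 1)/4 = 1.375.
v(1) ≈ 2.2361, v(2.375) ≈ 2.7839, v(3.75) ≈ 3.2404, v(5.125) ≈ 3.6401, v(6.5) ≈ 4.0000.
T_4 = (Δt/2)·[v(t_0) + 2v(t_1) + 2v(t_2) + 2v(t_3) + v(t_4)].
Sum ≈ 17.5757.

17.5757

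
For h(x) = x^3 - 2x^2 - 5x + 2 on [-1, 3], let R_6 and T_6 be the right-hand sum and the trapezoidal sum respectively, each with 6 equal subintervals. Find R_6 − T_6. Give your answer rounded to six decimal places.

-2.666667

R_6 ≈ -13.03703704.
T_6 ≈ -10.37037037.
R_6 − T_6 ≈ -2.666667.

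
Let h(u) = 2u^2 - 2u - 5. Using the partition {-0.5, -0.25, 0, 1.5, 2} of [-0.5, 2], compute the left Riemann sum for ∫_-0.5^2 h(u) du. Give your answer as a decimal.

-11.21875

Subinterval widths: 0.25, 0.25, 1.5, 0.5.
Left endpoints: -0.5, -0.25, 0, 1.5.
h(-0.5) = -3.5, h(-0.25) = -4.375, h(0) = -5, h(1.5) = -3.5.
Sum = Σ Δu_i · h(u_i).
Sum = -11.21875.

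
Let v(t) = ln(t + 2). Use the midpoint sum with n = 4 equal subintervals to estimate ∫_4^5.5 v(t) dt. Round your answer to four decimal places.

Δt = (5.5 − 4)/4 = 0.375.
Midpoints: 4.1875, 4.5625, 4.9375, 5.3125.
v(4.1875) ≈ 1.8225, v(4.5625) ≈ 1.8814, v(4.9375) ≈ 1.9369, v(5.3125) ≈ 1.9896.
Sum = Δt · [v(4.1875) + v(4.5625) + v(4.9375) + v(5.3125)].
Sum ≈ 2.8614.

2.8614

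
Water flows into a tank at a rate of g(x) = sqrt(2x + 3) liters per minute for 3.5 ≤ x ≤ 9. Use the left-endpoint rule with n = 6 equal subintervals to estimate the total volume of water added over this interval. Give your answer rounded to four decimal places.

Δx = (9 − 3.5)/6 = 11/12.
Left endpoints: 3.5, 53/12, 16/3, 6.25, 43/6, 97/12.
g(3.5) ≈ 3.1623, g(53/12) ≈ 3.4400, g(16/3) ≈ 3.6968, g(6.25) ≈ 3.9370, g(43/6) ≈ 4.1633, g(97/12) ≈ 4.3780.
Sum = Δx · [g(3.5) + g(53/12) + g(16/3) + ...].
Sum ≈ 20.8793.

20.8793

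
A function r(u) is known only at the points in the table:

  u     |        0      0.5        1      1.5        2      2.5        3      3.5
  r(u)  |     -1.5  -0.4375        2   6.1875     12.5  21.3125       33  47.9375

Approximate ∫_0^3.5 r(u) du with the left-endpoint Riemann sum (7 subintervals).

Δu = 0.5.
Sum = 0.5·[(-1.5) + (-0.4375) + 2 + 6.1875 + 12.5 + 21.3125 + 33] = 36.53125.

36.53125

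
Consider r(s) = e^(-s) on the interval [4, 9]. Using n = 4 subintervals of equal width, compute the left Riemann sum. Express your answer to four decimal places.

Δs = (9 − 4)/4 = 1.25.
Left endpoints: 4, 5.25, 6.5, 7.75.
r(4) ≈ 0.0183, r(5.25) ≈ 0.0052, r(6.5) ≈ 0.0015, r(7.75) ≈ 0.0004.
Sum = Δs · [r(4) + r(5.25) + r(6.5) + r(7.75)].
Sum ≈ 0.0319.

0.0319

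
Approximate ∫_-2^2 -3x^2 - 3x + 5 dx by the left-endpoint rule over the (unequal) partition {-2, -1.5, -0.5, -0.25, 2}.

Subinterval widths: 0.5, 1, 0.25, 2.25.
Left endpoints: -2, -1.5, -0.5, -0.25.
f(-2) = -1, f(-1.5) = 2.75, f(-0.5) = 5.75, f(-0.25) = 5.5625.
Sum = Σ Δx_i · f(x_i).
Sum = 16.203125.

16.203125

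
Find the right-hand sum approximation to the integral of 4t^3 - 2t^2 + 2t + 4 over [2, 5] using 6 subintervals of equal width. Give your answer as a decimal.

677

Δt = (5 − 2)/6 = 0.5.
Right endpoints: 2.5, 3, 3.5, 4, 4.5, 5.
f(2.5) = 59, f(3) = 100, f(3.5) = 158, f(4) = 236, f(4.5) = 337, f(5) = 464.
Sum = Δt · [f(2.5) + f(3) + f(3.5) + ...].
Sum = 677.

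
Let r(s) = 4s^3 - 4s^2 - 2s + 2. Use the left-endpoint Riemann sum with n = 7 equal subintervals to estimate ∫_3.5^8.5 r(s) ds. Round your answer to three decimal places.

Δs = (8.5 − 3.5)/7 = 5/7.
Left endpoints: 3.5, 59/14, 69/14, 79/14, 89/14, 99/14, 109/14.
r(3.5) = 117.5, r(59/14) = 152235/686, r(69/14) = 256465/686, r(79/14) = 399295/686, r(89/14) = 586725/686, r(99/14) = 824755/686, r(109/14) = 1119385/686.
Sum = Δs · [r(3.5) + r(59/14) + r(69/14) + ...].
Sum ≈ 3560.459.

3560.459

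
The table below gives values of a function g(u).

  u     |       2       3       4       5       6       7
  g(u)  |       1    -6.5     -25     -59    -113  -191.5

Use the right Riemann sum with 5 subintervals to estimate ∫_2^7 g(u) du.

-395

Δu = 1.
Sum = 1·[(-6.5) + (-25) + (-59) + (-113) + (-191.5)] = -395.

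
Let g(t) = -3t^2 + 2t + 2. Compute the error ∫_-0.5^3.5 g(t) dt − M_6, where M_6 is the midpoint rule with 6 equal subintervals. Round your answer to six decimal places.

-0.444444

Exact integral: ∫_-0.5^3.5 g(t) dt = -23.
M_6 ≈ -22.55555556.
Error ≈ -23 − (-22.55555556) ≈ -0.444444.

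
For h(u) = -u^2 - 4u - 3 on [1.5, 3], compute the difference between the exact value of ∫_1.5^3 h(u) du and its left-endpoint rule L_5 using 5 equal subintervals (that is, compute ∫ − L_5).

-1.89

Exact integral: ∫_1.5^3 h(u) du = -25.875.
L_5 = -23.985.
Error = -25.875 − (-23.985) = -1.89.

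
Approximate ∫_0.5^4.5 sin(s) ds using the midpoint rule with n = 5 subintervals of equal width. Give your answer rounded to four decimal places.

Δs = (4.5 − 0.5)/5 = 0.8.
Midpoints: 0.9, 1.7, 2.5, 3.3, 4.1.
f(0.9) ≈ 0.7833, f(1.7) ≈ 0.9917, f(2.5) ≈ 0.5985, f(3.3) ≈ -0.1577, f(4.1) ≈ -0.8183.
Sum = Δs · [f(0.9) + f(1.7) + f(2.5) + f(3.3) + f(4.1)].
Sum ≈ 1.1180.

1.1180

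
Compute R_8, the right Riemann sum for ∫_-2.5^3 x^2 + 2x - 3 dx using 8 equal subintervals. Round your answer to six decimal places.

Δx = (3 − (-2.5))/8 = 0.6875.
Right endpoints: -1.8125, -1.125, -0.4375, 0.25, 0.9375, 1.625, 2.3125, 3.
f(-1.8125) = -3.33984375, f(-1.125) = -3.984375, f(-0.4375) = -3.68359375, f(0.25) = -2.4375, f(0.9375) = -0.24609375, f(1.625) = 2.890625, f(2.3125) = 6.97265625, f(3) = 12.
Sum = Δx · [f(-1.8125) + f(-1.125) + f(-0.4375) + ...].
Sum ≈ 5.618164.

5.618164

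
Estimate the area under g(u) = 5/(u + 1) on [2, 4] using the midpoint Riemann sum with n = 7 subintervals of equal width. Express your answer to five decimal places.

2.55292

Δu = (4 − 2)/7 = 2/7.
Midpoints: 15/7, 17/7, 19/7, 3, 23/7, 25/7, 27/7.
g(15/7) = 35/22, g(17/7) = 35/24, g(19/7) = 35/26, g(3) = 1.25, g(23/7) = 7/6, g(25/7) = 1.09375, g(27/7) = 35/34.
Sum = Δu · [g(15/7) + g(17/7) + g(19/7) + ...].
Sum ≈ 2.55292.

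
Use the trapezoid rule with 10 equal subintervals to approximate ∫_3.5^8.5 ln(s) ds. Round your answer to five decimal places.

Δs = (8.5 − 3.5)/10 = 0.5.
f(3.5) ≈ 1.25276, f(4) ≈ 1.38629, f(4.5) ≈ 1.50408, f(5) ≈ 1.60944, f(5.5) ≈ 1.70475, f(6) ≈ 1.79176, f(6.5) ≈ 1.87180, f(7) ≈ 1.94591, f(7.5) ≈ 2.01490, f(8) ≈ 2.07944, f(8.5) ≈ 2.14007.
T_10 = (Δs/2)·[f(s_0) + 2f(s_1) + ... + 2f(s_{9}) + f(s_10)].
Sum ≈ 8.80239.

8.80239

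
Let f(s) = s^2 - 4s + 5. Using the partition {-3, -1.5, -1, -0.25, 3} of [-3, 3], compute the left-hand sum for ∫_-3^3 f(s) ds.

72.828125

Subinterval widths: 1.5, 0.5, 0.75, 3.25.
Left endpoints: -3, -1.5, -1, -0.25.
f(-3) = 26, f(-1.5) = 13.25, f(-1) = 10, f(-0.25) = 6.0625.
Sum = Σ Δs_i · f(s_i).
Sum = 72.828125.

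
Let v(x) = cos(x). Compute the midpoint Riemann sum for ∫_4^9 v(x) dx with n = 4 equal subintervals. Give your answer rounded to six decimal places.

Δx = (9 − 4)/4 = 1.25.
Midpoints: 4.625, 5.875, 7.125, 8.375.
v(4.625) ≈ -0.087278, v(5.875) ≈ 0.917843, v(7.125) ≈ 0.666110, v(8.375) ≈ -0.497764.
Sum = Δx · [v(4.625) + v(5.875) + v(7.125) + v(8.375)].
Sum ≈ 1.248640.

1.248640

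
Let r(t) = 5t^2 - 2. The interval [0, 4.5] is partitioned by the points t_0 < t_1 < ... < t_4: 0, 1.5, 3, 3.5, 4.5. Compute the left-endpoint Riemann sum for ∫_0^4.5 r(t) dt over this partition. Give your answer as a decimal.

Subinterval widths: 1.5, 1.5, 0.5, 1.
Left endpoints: 0, 1.5, 3, 3.5.
r(0) = -2, r(1.5) = 9.25, r(3) = 43, r(3.5) = 59.25.
Sum = Σ Δt_i · r(t_i).
Sum = 91.625.

91.625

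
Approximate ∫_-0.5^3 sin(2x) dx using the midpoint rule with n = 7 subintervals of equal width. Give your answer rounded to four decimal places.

Δx = (3 − (-0.5))/7 = 0.5.
Midpoints: -0.25, 0.25, 0.75, 1.25, 1.75, 2.25, 2.75.
f(-0.25) ≈ -0.4794, f(0.25) ≈ 0.4794, f(0.75) ≈ 0.9975, f(1.25) ≈ 0.5985, f(1.75) ≈ -0.3508, f(2.25) ≈ -0.9775, f(2.75) ≈ -0.7055.
Sum = Δx · [f(-0.25) + f(0.25) + f(0.75) + ...].
Sum ≈ -0.2189.

-0.2189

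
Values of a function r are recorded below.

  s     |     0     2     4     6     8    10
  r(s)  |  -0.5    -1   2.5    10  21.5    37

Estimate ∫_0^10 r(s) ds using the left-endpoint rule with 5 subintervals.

Δs = 2.
Sum = 2·[(-0.5) + (-1) + 2.5 + 10 + 21.5] = 65.

65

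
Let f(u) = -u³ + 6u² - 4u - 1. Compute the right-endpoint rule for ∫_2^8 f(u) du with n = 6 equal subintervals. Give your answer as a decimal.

-231

Δu = (8 − 2)/6 = 1.
Right endpoints: 3, 4, 5, 6, 7, 8.
f(3) = 14, f(4) = 15, f(5) = 4, f(6) = -25, f(7) = -78, f(8) = -161.
Sum = Δu · [f(3) + f(4) + f(5) + ...].
Sum = -231.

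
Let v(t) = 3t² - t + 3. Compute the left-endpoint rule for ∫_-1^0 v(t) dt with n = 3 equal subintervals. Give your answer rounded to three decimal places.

5.222

Δt = (0 − (-1))/3 = 1/3.
Left endpoints: -1, -2/3, -1/3.
v(-1) = 7, v(-2/3) = 5, v(-1/3) = 11/3.
Sum = Δt · [v(-1) + v(-2/3) + v(-1/3)].
Sum ≈ 5.222.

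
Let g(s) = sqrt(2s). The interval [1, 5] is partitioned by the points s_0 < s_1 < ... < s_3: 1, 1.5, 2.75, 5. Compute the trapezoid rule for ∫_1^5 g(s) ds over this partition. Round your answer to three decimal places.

Subinterval widths: 0.5, 1.25, 2.25.
g(1) ≈ 1.414, g(1.5) ≈ 1.732, g(2.75) ≈ 2.345, g(5) ≈ 3.162.
On each subinterval the trapezoid contributes (Δs_i/2)·[g(s_{i-1}) + g(s_i)].
Sum ≈ 9.531.

9.531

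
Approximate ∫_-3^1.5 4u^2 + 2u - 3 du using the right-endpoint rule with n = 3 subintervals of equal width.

13.5

Δu = (1.5 − (-3))/3 = 1.5.
Right endpoints: -1.5, 0, 1.5.
f(-1.5) = 3, f(0) = -3, f(1.5) = 9.
Sum = Δu · [f(-1.5) + f(0) + f(1.5)].
Sum = 13.5.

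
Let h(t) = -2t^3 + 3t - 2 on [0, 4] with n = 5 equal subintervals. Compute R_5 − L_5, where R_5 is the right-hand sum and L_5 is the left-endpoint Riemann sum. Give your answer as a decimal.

-92.8

R_5 = -163.52.
L_5 = -70.72.
R_5 − L_5 = -92.8.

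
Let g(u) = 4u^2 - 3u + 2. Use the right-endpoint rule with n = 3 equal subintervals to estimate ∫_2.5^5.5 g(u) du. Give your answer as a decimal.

216.5

Δu = (5.5 − 2.5)/3 = 1.
Right endpoints: 3.5, 4.5, 5.5.
g(3.5) = 40.5, g(4.5) = 69.5, g(5.5) = 106.5.
Sum = Δu · [g(3.5) + g(4.5) + g(5.5)].
Sum = 216.5.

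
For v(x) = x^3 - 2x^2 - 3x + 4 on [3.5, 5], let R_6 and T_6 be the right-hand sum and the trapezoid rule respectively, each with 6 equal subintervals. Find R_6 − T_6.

6.515625

R_6 = 57.54296875.
T_6 = 51.02734375.
R_6 − T_6 = 6.515625.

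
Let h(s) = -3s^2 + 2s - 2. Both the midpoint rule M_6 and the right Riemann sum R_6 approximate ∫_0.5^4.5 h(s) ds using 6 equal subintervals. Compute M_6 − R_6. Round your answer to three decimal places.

18.667

M_6 ≈ -78.55556.
R_6 ≈ -97.22222.
M_6 − R_6 ≈ 18.667.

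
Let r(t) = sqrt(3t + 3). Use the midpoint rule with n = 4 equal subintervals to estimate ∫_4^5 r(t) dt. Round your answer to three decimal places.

4.061

Δt = (5 − 4)/4 = 0.25.
Midpoints: 4.125, 4.375, 4.625, 4.875.
r(4.125) ≈ 3.921, r(4.375) ≈ 4.016, r(4.625) ≈ 4.108, r(4.875) ≈ 4.198.
Sum = Δt · [r(4.125) + r(4.375) + r(4.625) + r(4.875)].
Sum ≈ 4.061.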